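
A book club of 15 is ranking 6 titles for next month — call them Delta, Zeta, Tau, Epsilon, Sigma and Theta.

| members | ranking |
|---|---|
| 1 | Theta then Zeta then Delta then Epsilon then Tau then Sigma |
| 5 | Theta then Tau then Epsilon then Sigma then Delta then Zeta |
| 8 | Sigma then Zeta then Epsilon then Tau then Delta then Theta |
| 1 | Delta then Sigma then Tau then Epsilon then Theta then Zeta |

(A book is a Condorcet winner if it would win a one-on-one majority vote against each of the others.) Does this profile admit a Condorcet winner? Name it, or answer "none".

Head-to-head results (15 members):
Delta vs Zeta: Delta is ranked higher on 5+1 = 6 ballots, Zeta on 9. Zeta wins 9–6.
Delta vs Tau: Delta is ranked higher on 1+1 = 2 ballots, Tau on 13. Tau wins 13–2.
Delta vs Epsilon: 2 to 13, Epsilon.
Delta vs Sigma: Delta preferred on 1+1 = 2 ballots; Sigma wins 13–2.
Delta vs Theta: Delta wins 9–6.
Zeta–Tau: Zeta 9–6.
Zeta vs Epsilon: Zeta is ranked higher on 1+8 = 9 ballots, Epsilon on 6. Zeta wins 9–6.
Zeta vs Sigma: 1 to 14, Sigma.
Zeta–Theta: Zeta 8–7.
Tau–Epsilon: Epsilon 9–6.
Tau vs Sigma: Sigma wins 9–6.
Tau vs Theta: Tau preferred on 8+1 = 9 ballots; Tau wins 9–6.
Epsilon vs Sigma: 1+5 = 6 for Epsilon, 9 for Sigma — Sigma by 9–6.
Epsilon–Theta: Epsilon 9–6.
Sigma vs Theta: Sigma preferred on 8+1 = 9 ballots; Sigma wins 9–6.
Sigma wins every pairwise contest, so Sigma is the Condorcet winner.

Sigma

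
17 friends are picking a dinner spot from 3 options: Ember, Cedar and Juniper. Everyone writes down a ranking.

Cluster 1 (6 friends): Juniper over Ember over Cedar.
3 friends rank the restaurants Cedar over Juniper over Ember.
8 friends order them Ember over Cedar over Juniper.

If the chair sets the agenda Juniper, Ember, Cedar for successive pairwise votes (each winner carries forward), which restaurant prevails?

Cedar

Round 1: Juniper vs Ember — 9–8, Juniper advances.
Round 2: Juniper vs Cedar — 6–11, Cedar advances.
Cedar survives the agenda.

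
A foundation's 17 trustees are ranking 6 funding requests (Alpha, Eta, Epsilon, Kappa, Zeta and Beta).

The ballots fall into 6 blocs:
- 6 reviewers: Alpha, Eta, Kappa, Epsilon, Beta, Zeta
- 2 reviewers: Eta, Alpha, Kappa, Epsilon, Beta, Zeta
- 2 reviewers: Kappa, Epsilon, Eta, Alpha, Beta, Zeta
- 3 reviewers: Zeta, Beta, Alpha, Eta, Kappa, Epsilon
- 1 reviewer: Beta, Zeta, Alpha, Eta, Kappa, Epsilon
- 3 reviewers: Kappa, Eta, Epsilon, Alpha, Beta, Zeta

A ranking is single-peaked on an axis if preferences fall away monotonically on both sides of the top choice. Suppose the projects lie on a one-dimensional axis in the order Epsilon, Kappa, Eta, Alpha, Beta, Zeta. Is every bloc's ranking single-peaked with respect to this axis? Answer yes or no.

yes

Axis positions: Epsilon=1, Kappa=2, Eta=3, Alpha=4, Beta=5, Zeta=6.
Bloc 1 (peak Alpha at position 4): ranking walks positions 4-3-2-1-5-6, expanding outward from the peak — single-peaked.
Bloc 2 (peak Eta at position 3): ranking walks positions 3-4-2-1-5-6, expanding outward from the peak — single-peaked.
Bloc 3 (peak Kappa at position 2): ranking walks positions 2-1-3-4-5-6, expanding outward from the peak — single-peaked.
Bloc 4 (peak Zeta at position 6): ranking walks positions 6-5-4-3-2-1, expanding outward from the peak — single-peaked.
Bloc 5 (peak Beta at position 5): ranking walks positions 5-6-4-3-2-1, expanding outward from the peak — single-peaked.
Bloc 6 (peak Kappa at position 2): ranking walks positions 2-3-1-4-5-6, expanding outward from the peak — single-peaked.
Every ranking is single-peaked on this axis.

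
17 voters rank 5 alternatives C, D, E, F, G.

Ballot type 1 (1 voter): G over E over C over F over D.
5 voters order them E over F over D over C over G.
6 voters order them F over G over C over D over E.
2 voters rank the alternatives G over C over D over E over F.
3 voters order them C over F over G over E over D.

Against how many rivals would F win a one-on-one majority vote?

4

F against each rival (17 voters):
F vs C: F is ranked higher on 5+6 = 11 ballots, C on 6. F wins 11–6.
F–D: F 15–2.
F vs E: 9 to 8, F.
F–G: F 14–3.
F beats C, D, E, G — 4 pairwise wins.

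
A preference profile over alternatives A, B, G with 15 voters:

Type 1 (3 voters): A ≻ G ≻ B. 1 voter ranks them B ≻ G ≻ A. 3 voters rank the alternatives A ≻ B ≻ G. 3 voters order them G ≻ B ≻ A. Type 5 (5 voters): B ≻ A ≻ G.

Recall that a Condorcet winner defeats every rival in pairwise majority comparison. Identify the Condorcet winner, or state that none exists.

Check each pair by majority over 15 ballots:
A vs B: 6 to 9, B.
A vs G: 11 to 4, A.
B vs G: B preferred on 1+3+5 = 9 ballots; B wins 9–6.
B wins every pairwise contest, so B is the Condorcet winner.

B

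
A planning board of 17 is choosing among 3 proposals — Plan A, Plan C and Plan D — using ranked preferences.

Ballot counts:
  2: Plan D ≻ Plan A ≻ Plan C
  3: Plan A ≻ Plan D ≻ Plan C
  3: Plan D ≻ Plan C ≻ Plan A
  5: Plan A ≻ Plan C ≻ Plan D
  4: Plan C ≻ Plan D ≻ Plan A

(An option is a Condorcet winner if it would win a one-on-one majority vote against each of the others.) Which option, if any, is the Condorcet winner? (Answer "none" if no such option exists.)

Pairwise majorities:
Plan A vs Plan C: 10 to 7, Plan A.
Plan A vs Plan D: 3+5 = 8 for Plan A, 9 for Plan D — Plan D by 9–8.
Plan C vs Plan D: Plan C preferred on 5+4 = 9 ballots; Plan C wins 9–8.
No option is unbeaten: Plan A loses to Plan D; Plan C loses to Plan A; Plan D loses to Plan C. In particular Plan A beats Plan C beats Plan D beats Plan A is a majority cycle — no Condorcet winner exists.

none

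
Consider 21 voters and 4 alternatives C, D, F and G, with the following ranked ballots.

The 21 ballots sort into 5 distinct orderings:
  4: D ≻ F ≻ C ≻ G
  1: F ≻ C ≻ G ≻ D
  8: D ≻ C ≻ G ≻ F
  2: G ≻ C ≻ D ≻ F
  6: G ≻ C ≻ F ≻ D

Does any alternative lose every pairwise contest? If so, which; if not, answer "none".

F

Pairwise majorities:
C vs D: 9 to 12, D.
C vs F: C preferred on 8+2+6 = 16 ballots; C wins 16–5.
C vs G: C wins 13–8.
D vs F: 14 to 7, D.
D vs G: D wins 12–9.
F vs G: 5 to 16, G.
F is beaten in every head-to-head and is the Condorcet loser.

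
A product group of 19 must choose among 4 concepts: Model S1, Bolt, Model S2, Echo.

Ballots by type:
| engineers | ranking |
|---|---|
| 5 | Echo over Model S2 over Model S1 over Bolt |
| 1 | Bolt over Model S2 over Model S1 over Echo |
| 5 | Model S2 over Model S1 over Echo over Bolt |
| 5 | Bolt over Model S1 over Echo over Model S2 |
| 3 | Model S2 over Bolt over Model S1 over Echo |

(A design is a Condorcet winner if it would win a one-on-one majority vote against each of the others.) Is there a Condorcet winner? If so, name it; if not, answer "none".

none

Head-to-head results (19 engineers):
Model S1 vs Bolt: Model S1, 10–9.
Model S1 vs Model S2: Model S2 wins 14–5.
Model S1 vs Echo: Model S1 wins 14–5.
Bolt vs Model S2: Model S2, 13–6.
Bolt–Echo: Echo 10–9.
Model S2–Echo: Echo 10–9.
No design is unbeaten: Model S1 loses to Model S2; Bolt loses to Model S1; Model S2 loses to Echo; Echo loses to Model S1. In particular Model S1 → Echo → Model S2 → Model S1 is a majority cycle — no Condorcet winner exists.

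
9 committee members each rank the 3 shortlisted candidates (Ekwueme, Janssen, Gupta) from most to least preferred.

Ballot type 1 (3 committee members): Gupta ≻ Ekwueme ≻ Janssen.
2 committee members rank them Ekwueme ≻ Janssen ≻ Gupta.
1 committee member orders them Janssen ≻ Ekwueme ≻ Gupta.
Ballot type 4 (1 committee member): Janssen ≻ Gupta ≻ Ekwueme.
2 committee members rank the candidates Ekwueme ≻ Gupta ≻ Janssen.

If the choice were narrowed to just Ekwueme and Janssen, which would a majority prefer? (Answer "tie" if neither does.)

Ekwueme

Ballots ranking Ekwueme above Janssen: 3 + 2 + 2 = 7.
Ballots ranking Janssen above Ekwueme: 9 − 7 = 2.
Ekwueme wins the head-to-head 7–2.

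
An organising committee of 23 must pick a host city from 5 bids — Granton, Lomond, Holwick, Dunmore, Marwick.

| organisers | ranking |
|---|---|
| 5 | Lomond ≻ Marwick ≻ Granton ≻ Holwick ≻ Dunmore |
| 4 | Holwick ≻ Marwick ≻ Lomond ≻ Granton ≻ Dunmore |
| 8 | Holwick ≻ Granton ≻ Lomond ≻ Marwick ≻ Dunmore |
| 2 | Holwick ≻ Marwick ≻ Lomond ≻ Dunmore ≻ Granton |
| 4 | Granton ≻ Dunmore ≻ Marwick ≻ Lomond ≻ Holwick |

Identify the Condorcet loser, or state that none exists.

Pairwise majorities:
Granton–Lomond: Granton 12–11.
Granton vs Holwick: Granton is ranked higher on 5+4 = 9 ballots, Holwick on 14. Holwick wins 14–9.
Granton vs Dunmore: Granton, 21–2.
Granton–Marwick: Granton 12–11.
Lomond vs Holwick: Holwick, 14–9.
Lomond vs Dunmore: 19 to 4, Lomond.
Lomond–Marwick: Lomond 13–10.
Holwick–Dunmore: Holwick 19–4.
Holwick–Marwick: Holwick 14–9.
Dunmore vs Marwick: Dunmore is ranked higher on 4 ballots, Marwick on 19. Marwick wins 19–4.
Dunmore loses to every other city — it is the Condorcet loser.

Dunmore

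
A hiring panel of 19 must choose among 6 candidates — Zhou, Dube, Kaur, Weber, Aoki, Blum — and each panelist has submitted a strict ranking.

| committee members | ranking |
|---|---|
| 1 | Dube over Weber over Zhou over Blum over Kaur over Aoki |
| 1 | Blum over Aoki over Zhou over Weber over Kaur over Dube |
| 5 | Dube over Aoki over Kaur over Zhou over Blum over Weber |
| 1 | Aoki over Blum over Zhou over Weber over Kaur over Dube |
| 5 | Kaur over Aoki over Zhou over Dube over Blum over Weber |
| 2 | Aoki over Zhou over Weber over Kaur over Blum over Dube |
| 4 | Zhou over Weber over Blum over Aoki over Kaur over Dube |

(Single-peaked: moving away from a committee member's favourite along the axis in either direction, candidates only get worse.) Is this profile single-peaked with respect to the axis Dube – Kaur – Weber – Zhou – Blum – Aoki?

no

Axis positions: Dube=1, Kaur=2, Weber=3, Zhou=4, Blum=5, Aoki=6.
Ballot type 1: ranking walks positions 1-3-4-5-2-6; Weber is ranked above Kaur even though Kaur lies between Weber and the peak Dube on the axis — preferences dip and rise again. Not single-peaked.
Ballot type 2 (peak Blum at position 5): ranking walks positions 5-6-4-3-2-1, expanding outward from the peak — single-peaked.
Ballot type 3: ranking walks positions 1-6-2-4-5-3; Aoki is ranked above Kaur even though Kaur lies between Aoki and the peak Dube on the axis — preferences dip and rise again. Not single-peaked.
Ballot type 4 (peak Aoki at position 6): ranking walks positions 6-5-4-3-2-1, expanding outward from the peak — single-peaked.
Ballot type 5: ranking walks positions 2-6-4-1-5-3; Aoki is ranked above Weber even though Weber lies between Aoki and the peak Kaur on the axis — preferences dip and rise again. Not single-peaked.
Ballot type 6: ranking walks positions 6-4-3-2-5-1; Zhou is ranked above Blum even though Blum lies between Zhou and the peak Aoki on the axis — preferences dip and rise again. Not single-peaked.
Ballot type 7 (peak Zhou at position 4): ranking walks positions 4-3-5-6-2-1, expanding outward from the peak — single-peaked.
Ballot type 1 violates single-peakedness, so the profile is not single-peaked on this axis.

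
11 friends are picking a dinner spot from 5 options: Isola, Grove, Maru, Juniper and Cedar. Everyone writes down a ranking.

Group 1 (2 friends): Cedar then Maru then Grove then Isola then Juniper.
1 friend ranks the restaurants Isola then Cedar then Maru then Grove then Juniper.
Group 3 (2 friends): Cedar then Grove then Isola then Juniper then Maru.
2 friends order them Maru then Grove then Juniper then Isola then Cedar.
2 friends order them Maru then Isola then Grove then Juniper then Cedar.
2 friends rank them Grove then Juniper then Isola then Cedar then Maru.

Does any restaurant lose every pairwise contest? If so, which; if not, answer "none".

Head-to-head results (11 friends):
Isola vs Grove: Grove wins 8–3.
Isola–Maru: Maru 6–5.
Isola vs Juniper: Isola, 7–4.
Isola vs Cedar: Isola, 7–4.
Grove–Maru: Maru 7–4.
Grove vs Juniper: 2+1+2+2+2+2 = 11 for Grove, 0 for Juniper — Grove by 11–0.
Grove vs Cedar: 2+2+2 = 6 for Grove, 5 for Cedar — Grove by 6–5.
Maru vs Juniper: Maru, 7–4.
Maru vs Cedar: Cedar, 7–4.
Juniper vs Cedar: Juniper is ranked higher on 2+2+2 = 6 ballots, Cedar on 5. Juniper wins 6–5.
Every restaurant wins at least one matchup (Isola beats Juniper; Grove beats Isola; Maru beats Isola; Juniper beats Cedar; Cedar beats Maru), so there is no Condorcet loser.

none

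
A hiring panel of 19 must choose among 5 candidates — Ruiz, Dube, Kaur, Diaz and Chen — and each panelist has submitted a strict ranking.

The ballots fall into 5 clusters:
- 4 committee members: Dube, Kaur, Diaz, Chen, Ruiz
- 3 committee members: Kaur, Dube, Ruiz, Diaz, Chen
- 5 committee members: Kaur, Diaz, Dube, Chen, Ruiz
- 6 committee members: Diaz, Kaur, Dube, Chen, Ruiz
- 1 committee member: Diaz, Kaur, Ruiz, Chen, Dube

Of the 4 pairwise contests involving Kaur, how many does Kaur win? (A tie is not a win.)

Kaur against each rival (19 committee members):
Kaur vs Ruiz: Kaur wins 19–0.
Kaur vs Dube: Kaur, 15–4.
Kaur vs Diaz: 4+3+5 = 12 for Kaur, 7 for Diaz — Kaur by 12–7.
Kaur vs Chen: Kaur is ranked higher on 4+3+5+6+1 = 19 ballots, Chen on 0. Kaur wins 19–0.
Kaur beats Ruiz, Dube, Diaz, Chen — 4 pairwise wins.

4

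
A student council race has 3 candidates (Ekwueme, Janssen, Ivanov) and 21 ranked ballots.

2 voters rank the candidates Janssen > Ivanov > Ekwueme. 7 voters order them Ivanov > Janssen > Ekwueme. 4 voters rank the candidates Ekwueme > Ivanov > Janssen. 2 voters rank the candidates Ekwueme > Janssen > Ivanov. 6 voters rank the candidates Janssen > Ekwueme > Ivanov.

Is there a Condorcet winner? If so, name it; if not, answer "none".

none

Pairwise majorities:
Ekwueme vs Janssen: Janssen, 15–6.
Ekwueme vs Ivanov: Ekwueme wins 12–9.
Janssen vs Ivanov: Ivanov wins 11–10.
Each candidate drops at least one matchup (Ekwueme loses to Janssen; Janssen loses to Ivanov; Ivanov loses to Ekwueme); the cycle Ekwueme → Ivanov → Janssen → Ekwueme rules out a Condorcet winner.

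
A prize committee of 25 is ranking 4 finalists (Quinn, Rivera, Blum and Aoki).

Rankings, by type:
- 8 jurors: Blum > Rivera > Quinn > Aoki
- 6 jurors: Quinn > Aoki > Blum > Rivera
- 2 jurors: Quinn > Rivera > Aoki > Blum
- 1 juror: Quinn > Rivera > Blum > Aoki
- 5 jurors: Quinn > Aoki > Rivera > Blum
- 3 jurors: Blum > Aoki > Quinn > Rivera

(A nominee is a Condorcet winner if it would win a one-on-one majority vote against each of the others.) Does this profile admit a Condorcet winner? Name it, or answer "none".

Quinn

Check each pair by majority over 25 ballots:
Quinn vs Rivera: 17 to 8, Quinn.
Quinn–Blum: Quinn 14–11.
Quinn vs Aoki: Quinn preferred on 8+6+2+1+5 = 22 ballots; Quinn wins 22–3.
Rivera vs Blum: 8 to 17, Blum.
Rivera vs Aoki: Aoki, 14–11.
Blum–Aoki: Aoki 13–12.
Only Quinn has no losses; Quinn is the Condorcet winner.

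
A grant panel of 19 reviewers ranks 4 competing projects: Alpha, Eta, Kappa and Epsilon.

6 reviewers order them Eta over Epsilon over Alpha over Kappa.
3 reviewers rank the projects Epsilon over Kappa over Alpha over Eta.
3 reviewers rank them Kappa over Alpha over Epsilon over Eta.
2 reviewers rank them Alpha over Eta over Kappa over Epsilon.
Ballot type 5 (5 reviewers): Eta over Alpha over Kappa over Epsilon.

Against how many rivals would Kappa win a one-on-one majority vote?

Kappa against each rival (19 reviewers):
Kappa vs Alpha: Alpha wins 13–6.
Kappa–Eta: Eta 13–6.
Kappa vs Epsilon: Kappa, 10–9.
Kappa beats Epsilon; loses to Alpha, Eta — 1 pairwise win.

1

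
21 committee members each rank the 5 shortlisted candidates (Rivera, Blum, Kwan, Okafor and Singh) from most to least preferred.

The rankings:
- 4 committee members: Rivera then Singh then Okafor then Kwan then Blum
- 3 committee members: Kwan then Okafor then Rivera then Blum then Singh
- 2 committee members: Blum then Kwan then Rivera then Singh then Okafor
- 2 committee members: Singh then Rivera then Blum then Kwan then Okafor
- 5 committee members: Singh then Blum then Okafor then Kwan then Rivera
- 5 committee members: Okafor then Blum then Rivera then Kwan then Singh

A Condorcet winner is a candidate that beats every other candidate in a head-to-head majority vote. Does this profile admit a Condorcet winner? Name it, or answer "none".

Head-to-head results (21 committee members):
Rivera vs Blum: Blum, 12–9.
Rivera–Kwan: Rivera 11–10.
Rivera vs Okafor: Okafor wins 13–8.
Rivera vs Singh: Rivera, 14–7.
Blum vs Kwan: Blum, 14–7.
Blum vs Okafor: Okafor wins 12–9.
Blum vs Singh: Singh wins 11–10.
Kwan vs Okafor: Okafor wins 14–7.
Kwan–Singh: Singh 11–10.
Okafor–Singh: Singh 13–8.
Every candidate loses at least once (Rivera loses to Blum; Blum loses to Okafor; Kwan loses to Rivera; Okafor loses to Singh; Singh loses to Rivera). The majority relation contains the cycle Rivera beats Singh beats Blum beats Rivera, so there is no Condorcet winner.

none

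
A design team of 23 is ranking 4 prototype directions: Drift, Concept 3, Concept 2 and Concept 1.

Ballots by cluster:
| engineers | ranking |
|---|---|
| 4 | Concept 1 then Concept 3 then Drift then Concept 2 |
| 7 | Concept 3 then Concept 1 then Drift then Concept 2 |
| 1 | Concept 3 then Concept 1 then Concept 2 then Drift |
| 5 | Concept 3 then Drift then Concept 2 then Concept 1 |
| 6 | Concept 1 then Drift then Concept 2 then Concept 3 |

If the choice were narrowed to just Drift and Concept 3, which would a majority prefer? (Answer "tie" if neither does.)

Concept 3

Ballots ranking Drift above Concept 3: 6.
Ballots ranking Concept 3 above Drift: 23 − 6 = 17.
Concept 3 wins the head-to-head 17–6.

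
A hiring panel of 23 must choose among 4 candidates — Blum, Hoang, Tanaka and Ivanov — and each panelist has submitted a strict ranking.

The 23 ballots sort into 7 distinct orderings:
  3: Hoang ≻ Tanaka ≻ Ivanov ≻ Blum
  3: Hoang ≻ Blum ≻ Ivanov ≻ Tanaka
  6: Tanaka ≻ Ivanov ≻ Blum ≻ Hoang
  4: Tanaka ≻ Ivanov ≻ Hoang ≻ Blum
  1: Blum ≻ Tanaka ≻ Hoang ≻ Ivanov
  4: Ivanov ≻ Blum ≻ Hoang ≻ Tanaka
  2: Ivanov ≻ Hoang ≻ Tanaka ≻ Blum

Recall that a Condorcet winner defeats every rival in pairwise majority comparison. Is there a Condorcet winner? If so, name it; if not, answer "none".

Check each pair by majority over 23 ballots:
Blum vs Hoang: Blum preferred on 6+1+4 = 11 ballots; Hoang wins 12–11.
Blum vs Tanaka: 8 to 15, Tanaka.
Blum vs Ivanov: Blum is ranked higher on 3+1 = 4 ballots, Ivanov on 19. Ivanov wins 19–4.
Hoang vs Tanaka: 12 to 11, Hoang.
Hoang vs Ivanov: Hoang is ranked higher on 3+3+1 = 7 ballots, Ivanov on 16. Ivanov wins 16–7.
Tanaka vs Ivanov: Tanaka preferred on 3+6+4+1 = 14 ballots; Tanaka wins 14–9.
No candidate is unbeaten: Blum loses to Hoang; Hoang loses to Ivanov; Tanaka loses to Hoang; Ivanov loses to Tanaka. In particular Hoang → Tanaka → Ivanov → Hoang is a majority cycle — no Condorcet winner exists.

none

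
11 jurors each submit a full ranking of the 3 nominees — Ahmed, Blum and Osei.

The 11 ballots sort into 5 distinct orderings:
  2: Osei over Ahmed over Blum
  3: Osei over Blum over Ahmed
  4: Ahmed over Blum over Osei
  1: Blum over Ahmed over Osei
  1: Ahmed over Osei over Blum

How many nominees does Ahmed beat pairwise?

2

Ahmed against each rival (11 jurors):
Ahmed vs Blum: Ahmed, 7–4.
Ahmed–Osei: Ahmed 6–5.
Ahmed beats Blum, Osei — 2 pairwise wins.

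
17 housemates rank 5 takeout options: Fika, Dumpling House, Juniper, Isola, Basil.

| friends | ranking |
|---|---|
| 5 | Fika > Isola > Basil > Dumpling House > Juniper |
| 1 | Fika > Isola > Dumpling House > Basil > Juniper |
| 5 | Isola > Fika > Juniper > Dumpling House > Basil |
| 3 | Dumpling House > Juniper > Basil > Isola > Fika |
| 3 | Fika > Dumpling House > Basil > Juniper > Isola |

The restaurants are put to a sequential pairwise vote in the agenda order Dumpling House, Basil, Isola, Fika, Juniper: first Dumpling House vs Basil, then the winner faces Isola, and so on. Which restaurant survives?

Fika

Round 1: Dumpling House vs Basil — 12–5, Dumpling House advances.
Round 2: Dumpling House vs Isola — 6–11, Isola advances.
Round 3: Isola vs Fika — 8–9, Fika advances.
Round 4: Fika vs Juniper — 14–3, Fika advances.
Fika survives the agenda.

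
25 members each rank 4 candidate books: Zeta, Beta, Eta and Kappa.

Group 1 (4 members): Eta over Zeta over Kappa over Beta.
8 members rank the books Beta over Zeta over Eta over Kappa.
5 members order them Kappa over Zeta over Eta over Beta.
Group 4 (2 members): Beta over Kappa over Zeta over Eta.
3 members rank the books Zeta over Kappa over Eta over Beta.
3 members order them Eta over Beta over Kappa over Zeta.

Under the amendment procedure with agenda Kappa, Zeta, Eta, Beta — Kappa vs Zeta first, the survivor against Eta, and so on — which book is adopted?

Beta

Round 1: Kappa vs Zeta — 10–15, Zeta advances.
Round 2: Zeta vs Eta — 18–7, Zeta advances.
Round 3: Zeta vs Beta — 12–13, Beta advances.
Beta survives the agenda.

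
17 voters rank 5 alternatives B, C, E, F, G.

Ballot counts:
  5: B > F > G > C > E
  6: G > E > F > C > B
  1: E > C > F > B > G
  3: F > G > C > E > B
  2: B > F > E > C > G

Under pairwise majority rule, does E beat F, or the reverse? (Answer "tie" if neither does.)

F

Ballots ranking E above F: 6 + 1 = 7.
Ballots ranking F above E: 17 − 7 = 10.
F wins the head-to-head 10–7.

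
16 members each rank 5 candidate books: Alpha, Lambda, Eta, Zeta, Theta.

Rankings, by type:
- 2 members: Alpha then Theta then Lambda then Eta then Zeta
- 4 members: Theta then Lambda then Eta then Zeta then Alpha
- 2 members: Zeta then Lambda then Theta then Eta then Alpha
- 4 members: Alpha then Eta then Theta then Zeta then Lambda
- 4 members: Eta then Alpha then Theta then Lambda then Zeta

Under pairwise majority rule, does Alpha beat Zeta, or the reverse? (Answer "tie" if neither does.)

Alpha

Ballots ranking Alpha above Zeta: 2 + 4 + 4 = 10.
Ballots ranking Zeta above Alpha: 16 − 10 = 6.
Alpha wins the head-to-head 10–6.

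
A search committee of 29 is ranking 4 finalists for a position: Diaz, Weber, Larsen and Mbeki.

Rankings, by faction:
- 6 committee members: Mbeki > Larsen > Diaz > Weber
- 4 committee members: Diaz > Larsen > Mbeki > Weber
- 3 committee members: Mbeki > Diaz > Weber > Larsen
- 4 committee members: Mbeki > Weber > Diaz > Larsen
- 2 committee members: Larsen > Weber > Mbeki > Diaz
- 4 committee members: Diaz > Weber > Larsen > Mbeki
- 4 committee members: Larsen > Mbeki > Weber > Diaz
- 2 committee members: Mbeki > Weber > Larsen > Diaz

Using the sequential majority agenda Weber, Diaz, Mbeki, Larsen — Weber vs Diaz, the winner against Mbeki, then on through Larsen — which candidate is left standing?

Mbeki

Round 1: Weber vs Diaz — 12–17, Diaz advances.
Round 2: Diaz vs Mbeki — 8–21, Mbeki advances.
Round 3: Mbeki vs Larsen — 15–14, Mbeki advances.
The agenda winner is Mbeki.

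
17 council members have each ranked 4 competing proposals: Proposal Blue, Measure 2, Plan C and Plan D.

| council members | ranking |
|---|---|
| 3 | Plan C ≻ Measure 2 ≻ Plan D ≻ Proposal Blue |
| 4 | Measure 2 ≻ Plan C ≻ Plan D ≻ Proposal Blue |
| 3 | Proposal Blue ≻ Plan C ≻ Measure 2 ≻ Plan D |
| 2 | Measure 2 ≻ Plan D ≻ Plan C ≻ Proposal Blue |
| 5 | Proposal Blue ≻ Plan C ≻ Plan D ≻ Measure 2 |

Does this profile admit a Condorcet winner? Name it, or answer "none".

Check each pair by majority over 17 ballots:
Proposal Blue vs Measure 2: 8 to 9, Measure 2.
Proposal Blue vs Plan C: Proposal Blue is ranked higher on 3+5 = 8 ballots, Plan C on 9. Plan C wins 9–8.
Proposal Blue vs Plan D: Plan D wins 9–8.
Measure 2 vs Plan C: 6 to 11, Plan C.
Measure 2 vs Plan D: Measure 2 preferred on 3+4+3+2 = 12 ballots; Measure 2 wins 12–5.
Plan C vs Plan D: 15 to 2, Plan C.
Plan C beats each of Proposal Blue, Measure 2, Plan D — Plan C is the Condorcet winner.

Plan C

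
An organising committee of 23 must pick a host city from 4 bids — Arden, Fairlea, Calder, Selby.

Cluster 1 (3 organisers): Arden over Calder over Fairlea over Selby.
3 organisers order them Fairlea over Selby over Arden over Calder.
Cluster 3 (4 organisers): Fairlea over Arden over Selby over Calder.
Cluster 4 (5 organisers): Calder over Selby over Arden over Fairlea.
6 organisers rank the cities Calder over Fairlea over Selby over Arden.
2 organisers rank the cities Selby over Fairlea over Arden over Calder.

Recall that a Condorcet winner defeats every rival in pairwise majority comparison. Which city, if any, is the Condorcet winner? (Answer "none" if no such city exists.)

none

Head-to-head results (23 organisers):
Arden vs Fairlea: Arden is ranked higher on 3+5 = 8 ballots, Fairlea on 15. Fairlea wins 15–8.
Arden vs Calder: Arden, 12–11.
Arden vs Selby: Selby wins 16–7.
Fairlea vs Calder: 3+4+2 = 9 for Fairlea, 14 for Calder — Calder by 14–9.
Fairlea vs Selby: Fairlea, 16–7.
Calder vs Selby: Calder, 14–9.
Every city loses at least once (Arden loses to Fairlea; Fairlea loses to Calder; Calder loses to Arden; Selby loses to Fairlea). The majority relation contains the cycle Arden > Calder > Fairlea > Arden, so there is no Condorcet winner.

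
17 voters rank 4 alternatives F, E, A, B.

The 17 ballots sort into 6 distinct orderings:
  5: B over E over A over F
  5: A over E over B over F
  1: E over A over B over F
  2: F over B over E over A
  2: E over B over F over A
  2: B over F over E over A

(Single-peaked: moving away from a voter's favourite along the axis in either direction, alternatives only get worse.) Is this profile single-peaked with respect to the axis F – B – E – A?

Axis positions: F=1, B=2, E=3, A=4.
Group 1 (peak B at position 2): ranking walks positions 2-3-4-1, expanding outward from the peak — single-peaked.
Group 2 (peak A at position 4): ranking walks positions 4-3-2-1, expanding outward from the peak — single-peaked.
Group 3 (peak E at position 3): ranking walks positions 3-4-2-1, expanding outward from the peak — single-peaked.
Group 4 (peak F at position 1): ranking walks positions 1-2-3-4, expanding outward from the peak — single-peaked.
Group 5 (peak E at position 3): ranking walks positions 3-2-1-4, expanding outward from the peak — single-peaked.
Group 6 (peak B at position 2): ranking walks positions 2-1-3-4, expanding outward from the peak — single-peaked.
Every ranking is single-peaked on this axis.

yes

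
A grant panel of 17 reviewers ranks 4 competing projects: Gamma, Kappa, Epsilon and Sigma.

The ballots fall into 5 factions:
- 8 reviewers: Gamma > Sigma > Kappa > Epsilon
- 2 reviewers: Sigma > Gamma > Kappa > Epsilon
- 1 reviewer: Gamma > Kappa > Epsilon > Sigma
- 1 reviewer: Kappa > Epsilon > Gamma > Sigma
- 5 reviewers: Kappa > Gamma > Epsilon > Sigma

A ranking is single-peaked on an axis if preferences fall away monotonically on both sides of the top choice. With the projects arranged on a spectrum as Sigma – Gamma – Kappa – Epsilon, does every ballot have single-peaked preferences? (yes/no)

yes

Axis positions: Sigma=1, Gamma=2, Kappa=3, Epsilon=4.
Faction 1 (peak Gamma at position 2): ranking walks positions 2-1-3-4, expanding outward from the peak — single-peaked.
Faction 2 (peak Sigma at position 1): ranking walks positions 1-2-3-4, expanding outward from the peak — single-peaked.
Faction 3 (peak Gamma at position 2): ranking walks positions 2-3-4-1, expanding outward from the peak — single-peaked.
Faction 4 (peak Kappa at position 3): ranking walks positions 3-4-2-1, expanding outward from the peak — single-peaked.
Faction 5 (peak Kappa at position 3): ranking walks positions 3-2-4-1, expanding outward from the peak — single-peaked.
Every ranking is single-peaked on this axis.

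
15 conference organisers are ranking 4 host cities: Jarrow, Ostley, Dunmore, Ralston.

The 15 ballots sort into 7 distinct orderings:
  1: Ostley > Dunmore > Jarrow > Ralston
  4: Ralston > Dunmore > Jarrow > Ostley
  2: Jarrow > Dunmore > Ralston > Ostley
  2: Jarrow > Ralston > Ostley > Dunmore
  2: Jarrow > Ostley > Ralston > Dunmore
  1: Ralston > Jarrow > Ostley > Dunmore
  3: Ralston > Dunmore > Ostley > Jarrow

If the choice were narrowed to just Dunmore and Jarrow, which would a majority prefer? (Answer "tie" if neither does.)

Dunmore

Ballots ranking Dunmore above Jarrow: 1 + 4 + 3 = 8.
Ballots ranking Jarrow above Dunmore: 15 − 8 = 7.
Dunmore wins the head-to-head 8–7.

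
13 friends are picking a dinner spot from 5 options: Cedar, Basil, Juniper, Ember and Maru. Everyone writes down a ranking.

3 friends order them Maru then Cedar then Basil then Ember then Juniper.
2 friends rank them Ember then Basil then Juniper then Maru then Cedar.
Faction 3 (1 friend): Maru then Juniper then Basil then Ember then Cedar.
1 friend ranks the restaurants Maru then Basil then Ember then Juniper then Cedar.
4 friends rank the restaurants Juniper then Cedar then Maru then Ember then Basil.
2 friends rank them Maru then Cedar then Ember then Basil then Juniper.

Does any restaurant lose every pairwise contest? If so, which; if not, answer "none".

Pairwise majorities:
Cedar vs Basil: Cedar preferred on 3+4+2 = 9 ballots; Cedar wins 9–4.
Cedar–Juniper: Juniper 8–5.
Cedar vs Ember: Cedar preferred on 3+4+2 = 9 ballots; Cedar wins 9–4.
Cedar vs Maru: Maru wins 9–4.
Basil vs Juniper: 3+2+1+2 = 8 for Basil, 5 for Juniper — Basil by 8–5.
Basil vs Ember: Ember wins 8–5.
Basil–Maru: Maru 11–2.
Juniper vs Ember: 5 to 8, Ember.
Juniper vs Maru: Juniper preferred on 2+4 = 6 ballots; Maru wins 7–6.
Ember vs Maru: 2 for Ember, 11 for Maru — Maru by 11–2.
Every restaurant wins at least one matchup (Cedar beats Basil; Basil beats Juniper; Juniper beats Cedar; Ember beats Basil; Maru beats Cedar), so there is no Condorcet loser.

none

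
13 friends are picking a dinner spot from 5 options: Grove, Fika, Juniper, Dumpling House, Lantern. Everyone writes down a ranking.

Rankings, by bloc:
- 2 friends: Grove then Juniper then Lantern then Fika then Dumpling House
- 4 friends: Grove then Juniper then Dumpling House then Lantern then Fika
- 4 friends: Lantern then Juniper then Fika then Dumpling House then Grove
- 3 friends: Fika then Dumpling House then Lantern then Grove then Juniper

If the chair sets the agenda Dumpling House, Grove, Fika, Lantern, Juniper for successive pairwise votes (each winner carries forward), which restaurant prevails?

Round 1: Dumpling House vs Grove — 7–6, Dumpling House advances.
Round 2: Dumpling House vs Fika — 4–9, Fika advances.
Round 3: Fika vs Lantern — 3–10, Lantern advances.
Round 4: Lantern vs Juniper — 7–6, Lantern advances.
Lantern survives the agenda.

Lantern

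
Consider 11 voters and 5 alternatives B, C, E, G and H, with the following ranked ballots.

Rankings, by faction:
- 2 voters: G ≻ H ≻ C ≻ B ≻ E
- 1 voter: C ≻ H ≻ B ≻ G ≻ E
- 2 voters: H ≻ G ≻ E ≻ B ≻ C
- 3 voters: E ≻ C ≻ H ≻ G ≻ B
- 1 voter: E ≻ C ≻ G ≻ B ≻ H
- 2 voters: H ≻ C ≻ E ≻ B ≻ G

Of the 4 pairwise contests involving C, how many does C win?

C against each rival (11 voters):
C vs B: C, 9–2.
C vs E: E wins 6–5.
C vs G: C is ranked higher on 1+3+1+2 = 7 ballots, G on 4. C wins 7–4.
C vs H: 5 to 6, H.
C beats B, G; loses to E, H — 2 pairwise wins.

2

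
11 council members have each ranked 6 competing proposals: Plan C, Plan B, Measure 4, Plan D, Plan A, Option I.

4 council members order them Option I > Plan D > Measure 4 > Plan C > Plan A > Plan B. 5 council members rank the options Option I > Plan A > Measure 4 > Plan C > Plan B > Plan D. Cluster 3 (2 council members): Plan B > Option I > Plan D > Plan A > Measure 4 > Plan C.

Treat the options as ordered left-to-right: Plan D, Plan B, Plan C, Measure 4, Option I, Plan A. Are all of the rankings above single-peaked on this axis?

no

Axis positions: Plan D=1, Plan B=2, Plan C=3, Measure 4=4, Option I=5, Plan A=6.
Cluster 1: ranking walks positions 5-1-4-3-6-2; Plan D is ranked above Measure 4 even though Measure 4 lies between Plan D and the peak Option I on the axis — preferences dip and rise again. Not single-peaked.
Cluster 2 (peak Option I at position 5): ranking walks positions 5-6-4-3-2-1, expanding outward from the peak — single-peaked.
Cluster 3: ranking walks positions 2-5-1-6-4-3; Option I is ranked above Plan C even though Plan C lies between Option I and the peak Plan B on the axis — preferences dip and rise again. Not single-peaked.
Cluster 1 violates single-peakedness, so the profile is not single-peaked on this axis.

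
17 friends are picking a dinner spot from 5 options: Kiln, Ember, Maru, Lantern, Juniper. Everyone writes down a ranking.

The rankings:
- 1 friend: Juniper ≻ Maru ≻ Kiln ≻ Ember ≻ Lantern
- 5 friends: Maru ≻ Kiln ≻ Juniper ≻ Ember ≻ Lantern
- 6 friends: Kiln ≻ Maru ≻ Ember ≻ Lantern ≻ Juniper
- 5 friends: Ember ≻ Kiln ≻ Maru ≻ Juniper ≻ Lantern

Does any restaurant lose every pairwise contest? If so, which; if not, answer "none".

Lantern

Pairwise majorities:
Kiln vs Ember: 12 to 5, Kiln.
Kiln vs Maru: Kiln preferred on 6+5 = 11 ballots; Kiln wins 11–6.
Kiln vs Lantern: 1+5+6+5 = 17 for Kiln, 0 for Lantern — Kiln by 17–0.
Kiln vs Juniper: Kiln is ranked higher on 5+6+5 = 16 ballots, Juniper on 1. Kiln wins 16–1.
Ember–Maru: Maru 12–5.
Ember vs Lantern: Ember is ranked higher on 1+5+6+5 = 17 ballots, Lantern on 0. Ember wins 17–0.
Ember vs Juniper: Ember preferred on 6+5 = 11 ballots; Ember wins 11–6.
Maru vs Lantern: 1+5+6+5 = 17 for Maru, 0 for Lantern — Maru by 17–0.
Maru vs Juniper: Maru preferred on 5+6+5 = 16 ballots; Maru wins 16–1.
Lantern vs Juniper: Juniper, 11–6.
Lantern loses to every other restaurant — it is the Condorcet loser.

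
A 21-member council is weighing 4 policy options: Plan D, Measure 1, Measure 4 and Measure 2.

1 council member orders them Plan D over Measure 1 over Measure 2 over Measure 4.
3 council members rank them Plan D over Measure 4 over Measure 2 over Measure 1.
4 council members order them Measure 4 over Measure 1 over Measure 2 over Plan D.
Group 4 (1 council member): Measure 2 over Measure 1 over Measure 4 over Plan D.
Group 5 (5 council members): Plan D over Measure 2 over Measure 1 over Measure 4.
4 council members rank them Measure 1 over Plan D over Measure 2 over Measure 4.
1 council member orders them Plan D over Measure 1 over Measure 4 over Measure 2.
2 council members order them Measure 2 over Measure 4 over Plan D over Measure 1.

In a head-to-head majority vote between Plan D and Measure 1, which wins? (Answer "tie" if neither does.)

Ballots ranking Plan D above Measure 1: 1 + 3 + 5 + 1 + 2 = 12.
Ballots ranking Measure 1 above Plan D: 21 − 12 = 9.
Plan D wins the head-to-head 12–9.

Plan D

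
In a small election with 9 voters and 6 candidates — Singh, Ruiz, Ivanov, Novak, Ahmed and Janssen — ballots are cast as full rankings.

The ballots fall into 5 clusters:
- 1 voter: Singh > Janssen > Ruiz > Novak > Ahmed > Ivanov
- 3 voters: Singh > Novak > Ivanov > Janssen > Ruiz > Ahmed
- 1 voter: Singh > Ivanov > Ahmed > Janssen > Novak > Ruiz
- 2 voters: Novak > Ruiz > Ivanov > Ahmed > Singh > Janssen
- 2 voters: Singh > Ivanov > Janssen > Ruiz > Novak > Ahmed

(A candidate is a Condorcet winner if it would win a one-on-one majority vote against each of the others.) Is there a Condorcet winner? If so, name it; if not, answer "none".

Singh

Check each pair by majority over 9 ballots:
Singh vs Ruiz: 7 to 2, Singh.
Singh vs Ivanov: Singh is ranked higher on 1+3+1+2 = 7 ballots, Ivanov on 2. Singh wins 7–2.
Singh vs Novak: 1+3+1+2 = 7 for Singh, 2 for Novak — Singh by 7–2.
Singh vs Ahmed: Singh wins 7–2.
Singh–Janssen: Singh 9–0.
Ruiz vs Ivanov: Ruiz preferred on 1+2 = 3 ballots; Ivanov wins 6–3.
Ruiz–Novak: Novak 6–3.
Ruiz vs Ahmed: Ruiz is ranked higher on 1+3+2+2 = 8 ballots, Ahmed on 1. Ruiz wins 8–1.
Ruiz vs Janssen: Janssen wins 7–2.
Ivanov–Novak: Novak 6–3.
Ivanov vs Ahmed: Ivanov is ranked higher on 3+1+2+2 = 8 ballots, Ahmed on 1. Ivanov wins 8–1.
Ivanov vs Janssen: Ivanov is ranked higher on 3+1+2+2 = 8 ballots, Janssen on 1. Ivanov wins 8–1.
Novak vs Ahmed: Novak, 8–1.
Novak vs Janssen: Novak wins 5–4.
Ahmed vs Janssen: Janssen, 6–3.
Only Singh has no losses; Singh is the Condorcet winner.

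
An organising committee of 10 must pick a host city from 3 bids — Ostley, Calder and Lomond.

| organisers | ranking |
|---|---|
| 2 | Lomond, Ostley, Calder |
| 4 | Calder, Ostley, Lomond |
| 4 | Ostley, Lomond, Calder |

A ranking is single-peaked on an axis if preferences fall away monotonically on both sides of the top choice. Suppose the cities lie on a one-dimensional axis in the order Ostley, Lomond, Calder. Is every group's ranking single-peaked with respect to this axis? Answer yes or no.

Axis positions: Ostley=1, Lomond=2, Calder=3.
Group 1 (peak Lomond at position 2): ranking walks positions 2-1-3, expanding outward from the peak — single-peaked.
Group 2: ranking walks positions 3-1-2; Ostley is ranked above Lomond even though Lomond lies between Ostley and the peak Calder on the axis — preferences dip and rise again. Not single-peaked.
Group 3 (peak Ostley at position 1): ranking walks positions 1-2-3, expanding outward from the peak — single-peaked.
Group 2 violates single-peakedness, so the profile is not single-peaked on this axis.

no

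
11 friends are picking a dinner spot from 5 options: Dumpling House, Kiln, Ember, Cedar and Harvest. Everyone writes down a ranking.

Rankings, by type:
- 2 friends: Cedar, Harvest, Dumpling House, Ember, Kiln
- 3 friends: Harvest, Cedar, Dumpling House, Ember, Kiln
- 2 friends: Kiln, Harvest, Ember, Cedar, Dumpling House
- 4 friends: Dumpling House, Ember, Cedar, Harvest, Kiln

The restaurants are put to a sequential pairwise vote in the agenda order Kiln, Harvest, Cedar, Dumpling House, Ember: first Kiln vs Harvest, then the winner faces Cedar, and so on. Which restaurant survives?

Round 1: Kiln vs Harvest — 2–9, Harvest advances.
Round 2: Harvest vs Cedar — 5–6, Cedar advances.
Round 3: Cedar vs Dumpling House — 7–4, Cedar advances.
Round 4: Cedar vs Ember — 5–6, Ember advances.
Ember survives the agenda.

Ember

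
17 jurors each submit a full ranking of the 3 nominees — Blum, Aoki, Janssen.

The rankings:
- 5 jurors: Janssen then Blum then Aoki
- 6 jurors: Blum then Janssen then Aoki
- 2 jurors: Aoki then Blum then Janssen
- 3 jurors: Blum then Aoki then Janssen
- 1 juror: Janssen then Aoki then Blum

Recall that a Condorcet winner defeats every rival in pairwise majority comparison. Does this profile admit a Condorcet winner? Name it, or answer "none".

Blum

Check each pair by majority over 17 ballots:
Blum vs Aoki: Blum is ranked higher on 5+6+3 = 14 ballots, Aoki on 3. Blum wins 14–3.
Blum–Janssen: Blum 11–6.
Aoki vs Janssen: Aoki is ranked higher on 2+3 = 5 ballots, Janssen on 12. Janssen wins 12–5.
Blum defeats every rival head-to-head and is the Condorcet winner.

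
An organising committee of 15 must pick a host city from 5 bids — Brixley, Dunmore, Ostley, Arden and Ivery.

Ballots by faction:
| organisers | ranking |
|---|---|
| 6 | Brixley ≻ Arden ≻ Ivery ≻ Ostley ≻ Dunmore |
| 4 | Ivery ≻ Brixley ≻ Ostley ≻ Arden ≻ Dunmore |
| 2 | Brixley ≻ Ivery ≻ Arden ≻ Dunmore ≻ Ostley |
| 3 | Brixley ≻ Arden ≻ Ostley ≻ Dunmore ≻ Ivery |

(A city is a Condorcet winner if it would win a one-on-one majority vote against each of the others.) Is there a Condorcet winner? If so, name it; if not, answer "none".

Pairwise majorities:
Brixley vs Dunmore: 15 to 0, Brixley.
Brixley vs Ostley: 6+4+2+3 = 15 for Brixley, 0 for Ostley — Brixley by 15–0.
Brixley vs Arden: Brixley is ranked higher on 6+4+2+3 = 15 ballots, Arden on 0. Brixley wins 15–0.
Brixley vs Ivery: Brixley is ranked higher on 6+2+3 = 11 ballots, Ivery on 4. Brixley wins 11–4.
Dunmore vs Ostley: 2 for Dunmore, 13 for Ostley — Ostley by 13–2.
Dunmore vs Arden: Dunmore is ranked higher on 0 ballots, Arden on 15. Arden wins 15–0.
Dunmore vs Ivery: Dunmore preferred on 3 ballots; Ivery wins 12–3.
Ostley vs Arden: 4 for Ostley, 11 for Arden — Arden by 11–4.
Ostley vs Ivery: Ostley is ranked higher on 3 ballots, Ivery on 12. Ivery wins 12–3.
Arden vs Ivery: 9 to 6, Arden.
Brixley beats each of Dunmore, Ostley, Arden, Ivery — Brixley is the Condorcet winner.

Brixley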